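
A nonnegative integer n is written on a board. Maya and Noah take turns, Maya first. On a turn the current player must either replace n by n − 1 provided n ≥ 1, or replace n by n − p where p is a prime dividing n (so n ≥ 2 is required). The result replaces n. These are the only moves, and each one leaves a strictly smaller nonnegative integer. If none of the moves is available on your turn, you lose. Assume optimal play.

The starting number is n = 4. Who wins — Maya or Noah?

Noah wins.

Compute win/loss labels from the base case upward. A position with no move is L. Any other position is W if it can reach an L in one move, else L.
n=0: no move → L
n=1: →0(L), so W
n=2: →0(L), so W
n=3: →0(L), so W
n=4: →2(W), 3(W) — all W, so L
Every move from 4 reaches a W position, so the mover loses.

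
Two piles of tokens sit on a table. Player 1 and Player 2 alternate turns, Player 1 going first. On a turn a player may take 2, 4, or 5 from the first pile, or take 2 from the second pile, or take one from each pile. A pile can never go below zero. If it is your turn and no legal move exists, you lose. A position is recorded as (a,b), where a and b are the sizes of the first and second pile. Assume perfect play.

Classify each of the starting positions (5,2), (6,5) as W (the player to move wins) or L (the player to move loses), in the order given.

Build the W/L table. Terminal = L. A non-terminal position is W if it has a move to some L; otherwise it is L.
No move ever increases a pile, so every position that can arise here has a ≤ 6 and b ≤ 5; it is enough to label the cells with 0 ≤ a ≤ 6 and 0 ≤ b ≤ 5.
Every move lowers a or b (never raises either), so fill the grid row by row in increasing a, and left to right within a row: each cell's successors are then already labelled.
      b=0  b=1  b=2  b=3  b=4  b=5
a=0:    L    L    W    W    L    L
a=1:    L    W    W    L    L    W
a=2:    W    W    L    L    W    W
a=3:    W    L    L    W    W    L
a=4:    W    W    W    W    W    W
a=5:    W    W    W    W    W    W
a=6:    W    L    W    W    W    L
Cells with no legal move (terminal, hence L): (0,0), (0,1), (1,0).
The remaining L cells, each justified by listing all of its moves:
(0,4): the only move is to (0,2)(W), a W ⇒ L
(0,5): the only move is to (0,3)(W), a W ⇒ L
(1,3): moves to (1,1)(W), (0,2)(W); every one is W ⇒ L
(1,4): moves to (1,2)(W), (0,3)(W); every one is W ⇒ L
(2,2): moves to (0,2)(W), (2,0)(W), (1,1)(W); every one is W ⇒ L
(2,3): moves to (0,3)(W), (2,1)(W), (1,2)(W); every one is W ⇒ L
(3,1): moves to (1,1)(W), (2,0)(W); every one is W ⇒ L
(3,2): moves to (1,2)(W), (3,0)(W), (2,1)(W); every one is W ⇒ L
(3,5): moves to (1,5)(W), (3,3)(W), (2,4)(W); every one is W ⇒ L
(6,1): moves to (4,1)(W), (2,1)(W), (1,1)(W), (5,0)(W); every one is W ⇒ L
(6,5): moves to (4,5)(W), (2,5)(W), (1,5)(W), (6,3)(W), (5,4)(W); every one is W ⇒ L
Every other cell has at least one move into one of the L cells above, so it is W.
(5,2): the move to (3,2) reaches an L cell, so W
(6,5): one of the L cells justified above, so L

(5,2): W, (6,5): L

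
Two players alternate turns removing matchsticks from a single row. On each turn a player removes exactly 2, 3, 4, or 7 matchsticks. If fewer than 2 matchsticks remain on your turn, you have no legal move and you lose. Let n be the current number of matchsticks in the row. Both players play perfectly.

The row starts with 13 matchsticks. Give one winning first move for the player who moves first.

Remove 2, leaving 11.

Classify positions by backward induction: terminal positions (no move available) are L. From any other position, the mover wins iff some move reaches an L.
n=0: no move → L
n=1: no move → L
n=2: →0(L), so W
n=3: →1(L), so W
n=4: →1(L), so W
n=5: →1(L), so W
n=6: →4(W), 3(W), 2(W) — all W, so L
n=7: →0(L), so W
n=8: →6(L), so W
n=9: →6(L), so W
n=10: →6(L), so W
n=11: →9(W), 8(W), 7(W), 4(W) — all W, so L
n=12: →10(W), 9(W), 8(W), 5(W) — all W, so L
n=13: →11(L), so W
From 13, the L positions reachable in one move are: 11, 6. Any move reaching one of these is winning.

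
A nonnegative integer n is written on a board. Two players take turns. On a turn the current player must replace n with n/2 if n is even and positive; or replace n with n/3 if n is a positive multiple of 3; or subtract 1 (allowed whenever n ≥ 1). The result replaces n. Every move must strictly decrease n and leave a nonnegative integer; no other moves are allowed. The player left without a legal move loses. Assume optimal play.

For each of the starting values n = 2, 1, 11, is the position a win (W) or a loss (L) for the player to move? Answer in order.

2: L, 1: W, 11: L

Label each position W (a win for the player to move) or L (a loss). A position with no legal move is L; any other position is W exactly when some move reaches an L, and L when every move reaches a W.
n=0: no move → L
n=1: can move to 0, which is L ⇒ W
n=2: the only move is to 1(W), a W ⇒ L
n=3: can move to 2, which is L ⇒ W
n=4: can move to 2, which is L ⇒ W
n=5: the only move is to 4(W), a W ⇒ L
n=6: can move to 2, which is L ⇒ W
n=7: the only move is to 6(W), a W ⇒ L
n=8: can move to 7, which is L ⇒ W
n=9: moves to 3(W), 8(W); every one is W ⇒ L
n=10: can move to 5, which is L ⇒ W
n=11: the only move is to 10(W), a W ⇒ L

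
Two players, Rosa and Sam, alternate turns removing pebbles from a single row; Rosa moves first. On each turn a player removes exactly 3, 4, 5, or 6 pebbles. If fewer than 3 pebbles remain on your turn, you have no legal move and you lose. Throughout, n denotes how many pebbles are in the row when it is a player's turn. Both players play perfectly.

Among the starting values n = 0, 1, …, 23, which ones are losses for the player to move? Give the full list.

Work bottom-up. With no move the player to move loses. Otherwise the position is W if at least one move leads to an L position for the opponent, and L if every move leads to a W.
n=0: no move → L
n=1: no move → L
n=2: no move → L
n=3: W (go to 0, an L position)
n=4: W (go to 1, an L position)
n=5: W (go to 2, an L position)
n=6: W (go to 2, an L position)
n=7: W (go to 2, an L position)
n=8: W (go to 2, an L position)
n=9: L (options 6(W), 5(W), 4(W), 3(W) are all W)
n=10: L (options 7(W), 6(W), 5(W), 4(W) are all W)
n=11: L (options 8(W), 7(W), 6(W), 5(W) are all W)
n=12: W (go to 9, an L position)
n=13: W (go to 10, an L position)
n=14: W (go to 11, an L position)
n=15: W (go to 11, an L position)
n=16: W (go to 11, an L position)
n=17: W (go to 11, an L position)
n=18: L (options 15(W), 14(W), 13(W), 12(W) are all W)
n=19: L (options 16(W), 15(W), 14(W), 13(W) are all W)
n=20: L (options 17(W), 16(W), 15(W), 14(W) are all W)
n=21: W (go to 18, an L position)
n=22: W (go to 19, an L position)
n=23: W (go to 20, an L position)
The losing starting values of n are exactly the entries labelled L in this table (9 of them).

0, 1, 2, 9, 10, 11, 18, 19, 20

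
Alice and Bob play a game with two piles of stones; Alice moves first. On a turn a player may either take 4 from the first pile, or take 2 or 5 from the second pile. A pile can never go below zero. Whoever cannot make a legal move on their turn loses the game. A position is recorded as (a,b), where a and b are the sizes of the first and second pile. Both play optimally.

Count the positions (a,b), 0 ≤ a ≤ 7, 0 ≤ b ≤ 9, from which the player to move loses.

Positions with no move are L. A position that does have a move is losing for the player to move precisely when every available move leads to a winning position for the opponent. Fill in the labels:
Every move lowers a or b (never raises either), so fill the grid row by row in increasing a, and left to right within a row: each cell's successors are then already labelled.
      b=0  b=1  b=2  b=3  b=4  b=5  b=6  b=7  b=8  b=9
a=0:    L    L    W    W    L    W    W    L    L    W
a=1:    L    L    W    W    L    W    W    L    L    W
a=2:    L    L    W    W    L    W    W    L    L    W
a=3:    L    L    W    W    L    W    W    L    L    W
a=4:    W    W    L    L    W    W    L    W    W    L
a=5:    W    W    L    L    W    W    L    W    W    L
a=6:    W    W    L    L    W    W    L    W    W    L
a=7:    W    W    L    L    W    W    L    W    W    L
Cells with no legal move (terminal, hence L): (0,0), (0,1), (1,0), (1,1), (2,0), (2,1), (3,0), (3,1).
The remaining L cells, each justified by listing all of its moves:
(0,4): L (sole option (0,2)(W) is W)
(0,7): L (options (0,5)(W), (0,2)(W) are all W)
(0,8): L (options (0,6)(W), (0,3)(W) are all W)
(1,4): L (sole option (1,2)(W) is W)
(1,7): L (options (1,5)(W), (1,2)(W) are all W)
(1,8): L (options (1,6)(W), (1,3)(W) are all W)
(2,4): L (sole option (2,2)(W) is W)
(2,7): L (options (2,5)(W), (2,2)(W) are all W)
(2,8): L (options (2,6)(W), (2,3)(W) are all W)
(3,4): L (sole option (3,2)(W) is W)
(3,7): L (options (3,5)(W), (3,2)(W) are all W)
(3,8): L (options (3,6)(W), (3,3)(W) are all W)
(4,2): L (options (0,2)(W), (4,0)(W) are all W)
(4,3): L (options (0,3)(W), (4,1)(W) are all W)
(4,6): L (options (0,6)(W), (4,4)(W), (4,1)(W) are all W)
(4,9): L (options (0,9)(W), (4,7)(W), (4,4)(W) are all W)
(5,2): L (options (1,2)(W), (5,0)(W) are all W)
(5,3): L (options (1,3)(W), (5,1)(W) are all W)
(5,6): L (options (1,6)(W), (5,4)(W), (5,1)(W) are all W)
(5,9): L (options (1,9)(W), (5,7)(W), (5,4)(W) are all W)
(6,2): L (options (2,2)(W), (6,0)(W) are all W)
(6,3): L (options (2,3)(W), (6,1)(W) are all W)
(6,6): L (options (2,6)(W), (6,4)(W), (6,1)(W) are all W)
(6,9): L (options (2,9)(W), (6,7)(W), (6,4)(W) are all W)
(7,2): L (options (3,2)(W), (7,0)(W) are all W)
(7,3): L (options (3,3)(W), (7,1)(W) are all W)
(7,6): L (options (3,6)(W), (7,4)(W), (7,1)(W) are all W)
(7,9): L (options (3,9)(W), (7,7)(W), (7,4)(W) are all W)
Every other cell has at least one move into one of the L cells above, so it is W.
L cells per row: a=0: 5, a=1: 5, a=2: 5, a=3: 5, a=4: 4, a=5: 4, a=6: 4, a=7: 4; total 36.

36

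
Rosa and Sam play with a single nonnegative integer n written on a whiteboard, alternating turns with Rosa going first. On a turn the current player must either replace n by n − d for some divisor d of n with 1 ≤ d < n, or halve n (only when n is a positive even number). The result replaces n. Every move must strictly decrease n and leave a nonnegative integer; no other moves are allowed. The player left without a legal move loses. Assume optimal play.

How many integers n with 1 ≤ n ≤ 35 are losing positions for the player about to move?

18

Compute win/loss labels from the base case upward. A position with no move is L. Any other position is W if it can reach an L in one move, else L.
n=0: no move → L
n=1: no move → L
n=2: can move to 1, which is L ⇒ W
n=3: the only move is to 2(W), a W ⇒ L
n=4: can move to 3, which is L ⇒ W
n=5: the only move is to 4(W), a W ⇒ L
n=6: can move to 3, which is L ⇒ W
n=7: the only move is to 6(W), a W ⇒ L
n=8: can move to 7, which is L ⇒ W
n=9: moves to 6(W), 8(W); every one is W ⇒ L
n=10: can move to 5, which is L ⇒ W
n=11: the only move is to 10(W), a W ⇒ L
n=12: can move to 9, which is L ⇒ W
n=13: the only move is to 12(W), a W ⇒ L
n=14: can move to 7, which is L ⇒ W
n=15: moves to 10(W), 12(W), 14(W); every one is W ⇒ L
n=16: can move to 15, which is L ⇒ W
n=17: the only move is to 16(W), a W ⇒ L
n=18: can move to 9, which is L ⇒ W
n=19: the only move is to 18(W), a W ⇒ L
n=20: can move to 15, which is L ⇒ W
n=21: moves to 14(W), 18(W), 20(W); every one is W ⇒ L
n=22: can move to 11, which is L ⇒ W
n=23: the only move is to 22(W), a W ⇒ L
n=24: can move to 21, which is L ⇒ W
n=25: moves to 20(W), 24(W); every one is W ⇒ L
n=26: can move to 13, which is L ⇒ W
n=27: moves to 18(W), 24(W), 26(W); every one is W ⇒ L
n=28: can move to 21, which is L ⇒ W
n=29: the only move is to 28(W), a W ⇒ L
n=30: can move to 15, which is L ⇒ W
n=31: the only move is to 30(W), a W ⇒ L
n=32: can move to 31, which is L ⇒ W
n=33: moves to 22(W), 30(W), 32(W); every one is W ⇒ L
n=34: can move to 17, which is L ⇒ W
n=35: moves to 28(W), 30(W), 34(W); every one is W ⇒ L
L entries with 1 ≤ n ≤ 35 (n=0 is outside the asked range and is not counted): n = 1, 3, 5, 7, 9, 11, 13, 15, 17, 19, 21, 23, 25, 27, 29, 31, 33, 35; that makes 18.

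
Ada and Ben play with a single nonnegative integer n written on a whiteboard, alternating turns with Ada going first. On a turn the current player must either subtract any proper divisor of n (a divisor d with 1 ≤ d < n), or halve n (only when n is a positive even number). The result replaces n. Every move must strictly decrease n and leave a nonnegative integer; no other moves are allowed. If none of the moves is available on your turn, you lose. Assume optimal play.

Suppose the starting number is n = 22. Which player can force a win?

Compute win/loss labels from the base case upward. A position with no move is L. Any other position is W if it can reach an L in one move, else L.
n=0: no move → L
n=1: no move → L
n=2: →1(L), so W
n=3: →2(W) only, which is W, so L
n=4: →3(L), so W
n=5: →4(W) only, which is W, so L
n=6: →3(L), so W
n=7: →6(W) only, which is W, so L
n=8: →7(L), so W
n=9: →6(W), 8(W) — all W, so L
n=10: →5(L), so W
n=11: →10(W) only, which is W, so L
n=12: →9(L), so W
n=13: →12(W) only, which is W, so L
n=14: →7(L), so W
n=15: →10(W), 12(W), 14(W) — all W, so L
n=16: →15(L), so W
n=17: →16(W) only, which is W, so L
n=18: →9(L), so W
n=19: →18(W) only, which is W, so L
n=20: →15(L), so W
n=21: →14(W), 18(W), 20(W) — all W, so L
n=22: →11(L), so W
The starting position 22 is W: Ada should move to 11, handing over an L position.

Ada wins.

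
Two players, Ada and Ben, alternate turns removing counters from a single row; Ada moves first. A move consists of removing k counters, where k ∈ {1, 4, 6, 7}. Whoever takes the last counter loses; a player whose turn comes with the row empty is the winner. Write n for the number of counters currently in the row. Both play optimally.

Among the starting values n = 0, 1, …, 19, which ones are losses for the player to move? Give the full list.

Build the W/L table. Terminal = W. A non-terminal position is W if it has a move to some L; otherwise it is L.
n=0: no move; the opponent has just taken the last counter and therefore loses → W
n=1: only reaches 0(W), which is W → L
n=2: reaches L-position 1 → W
n=3: only reaches 2(W), which is W → L
n=4: reaches L-position 3 → W
n=5: reaches L-position 1 → W
n=6: only reaches 5(W), 2(W), 0(W), all W → L
n=7: reaches L-position 6 → W
n=8: reaches L-position 1 → W
n=9: reaches L-position 3 → W
n=10: reaches L-position 6 → W
n=11: only reaches 10(W), 7(W), 5(W), 4(W), all W → L
n=12: reaches L-position 11 → W
n=13: reaches L-position 6 → W
n=14: only reaches 13(W), 10(W), 8(W), 7(W), all W → L
n=15: reaches L-position 14 → W
n=16: only reaches 15(W), 12(W), 10(W), 9(W), all W → L
n=17: reaches L-position 16 → W
n=18: reaches L-position 14 → W
n=19: only reaches 18(W), 15(W), 13(W), 12(W), all W → L
The losing starting values of n are exactly the entries labelled L in this table (7 of them).

1, 3, 6, 11, 14, 16, 19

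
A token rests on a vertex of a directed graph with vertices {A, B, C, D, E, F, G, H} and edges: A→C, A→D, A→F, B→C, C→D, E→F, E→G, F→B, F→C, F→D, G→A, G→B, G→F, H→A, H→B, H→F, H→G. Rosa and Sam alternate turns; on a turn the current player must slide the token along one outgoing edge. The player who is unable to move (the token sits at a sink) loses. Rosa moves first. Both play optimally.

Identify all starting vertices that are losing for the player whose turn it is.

B, D, E

Classify positions by backward induction: terminal positions (no move available) are L. From any other position, the mover wins iff some move reaches an L.
Every edge goes from a vertex to one that appears earlier in the order D, C, B, F, A, G, E, H, so processing vertices in that order labels each vertex after all of its successors.
D: no outgoing edge → L
C: can move to D, which is L ⇒ W
B: the only move is to C(W), a W ⇒ L
F: can move to B, which is L ⇒ W
A: can move to D, which is L ⇒ W
G: can move to B, which is L ⇒ W
E: moves to G(W), F(W); every one is W ⇒ L
H: can move to B, which is L ⇒ W
The losing starting vertices are exactly the entries labelled L in this table (3 of them).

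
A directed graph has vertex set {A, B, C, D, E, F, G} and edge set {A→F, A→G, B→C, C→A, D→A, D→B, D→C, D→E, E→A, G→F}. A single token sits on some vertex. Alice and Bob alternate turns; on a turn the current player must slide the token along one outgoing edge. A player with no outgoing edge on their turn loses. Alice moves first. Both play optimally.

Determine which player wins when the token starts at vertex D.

Alice wins.

Label each position W (a win for the player to move) or L (a loss). A position with no legal move is L; any other position is W exactly when some move reaches an L, and L when every move reaches a W.
Every edge goes from a vertex to one that appears earlier in the order F, G, A, E, C, B, D, so processing vertices in that order labels each vertex after all of its successors.
F: no outgoing edge → L
G: →F(L), so W
A: →F(L), so W
E: →A(W) only, which is W, so L
C: →A(W) only, which is W, so L
B: →C(L), so W
D: →C(L), so W
The starting position D is W: Alice should move to C, handing over an L position.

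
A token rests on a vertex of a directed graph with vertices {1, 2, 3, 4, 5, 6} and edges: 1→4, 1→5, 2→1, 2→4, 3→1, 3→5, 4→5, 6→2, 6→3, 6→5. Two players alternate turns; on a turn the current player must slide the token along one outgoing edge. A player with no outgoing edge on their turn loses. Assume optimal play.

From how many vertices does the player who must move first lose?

Label each position W (a win for the player to move) or L (a loss). A position with no legal move is L; any other position is W exactly when some move reaches an L, and L when every move reaches a W.
Every edge goes from a vertex to one that appears earlier in the order 5, 4, 1, 3, 2, 6, so processing vertices in that order labels each vertex after all of its successors.
5: no outgoing edge → L
4: can move to 5, which is L ⇒ W
1: can move to 5, which is L ⇒ W
3: can move to 5, which is L ⇒ W
2: moves to 1(W), 4(W); every one is W ⇒ L
6: can move to 2, which is L ⇒ W
The L vertices are 2, 5; that is 2 in all.

2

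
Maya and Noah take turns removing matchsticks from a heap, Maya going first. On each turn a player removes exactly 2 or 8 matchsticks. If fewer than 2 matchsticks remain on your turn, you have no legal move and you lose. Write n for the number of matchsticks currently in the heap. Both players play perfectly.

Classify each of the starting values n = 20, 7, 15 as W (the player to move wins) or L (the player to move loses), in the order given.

20: L, 7: W, 15: L

Build the W/L table. Terminal = L. A non-terminal position is W if it has a move to some L; otherwise it is L.
n=0: no move → L
n=1: no move → L
n=2: can move to 0, which is L ⇒ W
n=3: can move to 1, which is L ⇒ W
n=4: the only move is to 2(W), a W ⇒ L
n=5: the only move is to 3(W), a W ⇒ L
n=6: can move to 4, which is L ⇒ W
n=7: can move to 5, which is L ⇒ W
n=8: can move to 0, which is L ⇒ W
n=9: can move to 1, which is L ⇒ W
n=10: moves to 8(W), 2(W); every one is W ⇒ L
n=11: moves to 9(W), 3(W); every one is W ⇒ L
n=12: can move to 10, which is L ⇒ W
n=13: can move to 11, which is L ⇒ W
n=14: moves to 12(W), 6(W); every one is W ⇒ L
n=15: moves to 13(W), 7(W); every one is W ⇒ L
n=16: can move to 14, which is L ⇒ W
n=17: can move to 15, which is L ⇒ W
n=18: can move to 10, which is L ⇒ W
n=19: can move to 11, which is L ⇒ W
n=20: moves to 18(W), 12(W); every one is W ⇒ L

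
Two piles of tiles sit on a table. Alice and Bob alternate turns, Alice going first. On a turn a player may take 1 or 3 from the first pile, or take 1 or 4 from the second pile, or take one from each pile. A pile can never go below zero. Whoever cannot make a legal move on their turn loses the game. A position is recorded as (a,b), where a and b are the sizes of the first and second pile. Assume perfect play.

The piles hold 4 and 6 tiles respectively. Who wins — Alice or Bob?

Alice wins.

Build the W/L table. Terminal = L. A non-terminal position is W if it has a move to some L; otherwise it is L.
No move ever increases a pile, so every position that can arise here has a ≤ 4 and b ≤ 6; it is enough to label the cells with 0 ≤ a ≤ 4 and 0 ≤ b ≤ 6.
Every move lowers a or b (never raises either), so fill the grid row by row in increasing a, and left to right within a row: each cell's successors are then already labelled.
      b=0  b=1  b=2  b=3  b=4  b=5  b=6
a=0:    L    W    L    W    W    L    W
a=1:    W    W    W    W    L    W    W
a=2:    L    W    L    W    W    W    W
a=3:    W    W    W    W    L    W    L
a=4:    L    W    L    W    W    W    W
Cells with no legal move (terminal, hence L): (0,0).
The remaining L cells, each justified by listing all of its moves:
(0,2): L (sole option (0,1)(W) is W)
(0,5): L (options (0,4)(W), (0,1)(W) are all W)
(1,4): L (options (0,4)(W), (1,3)(W), (1,0)(W), (0,3)(W) are all W)
(2,0): L (sole option (1,0)(W) is W)
(2,2): L (options (1,2)(W), (2,1)(W), (1,1)(W) are all W)
(3,4): L (options (2,4)(W), (0,4)(W), (3,3)(W), (3,0)(W), (2,3)(W) are all W)
(3,6): L (options (2,6)(W), (0,6)(W), (3,5)(W), (3,2)(W), (2,5)(W) are all W)
(4,0): L (options (3,0)(W), (1,0)(W) are all W)
(4,2): L (options (3,2)(W), (1,2)(W), (4,1)(W), (3,1)(W) are all W)
Every other cell has at least one move into one of the L cells above, so it is W.
The starting position (4,6) is W: Alice should move to (3,6), handing over an L position.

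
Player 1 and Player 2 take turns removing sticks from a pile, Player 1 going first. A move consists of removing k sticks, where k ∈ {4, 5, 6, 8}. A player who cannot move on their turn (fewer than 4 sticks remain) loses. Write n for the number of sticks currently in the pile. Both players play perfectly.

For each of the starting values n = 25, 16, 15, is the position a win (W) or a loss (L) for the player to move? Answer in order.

25: L, 16: W, 15: L

Label each position W (a win for the player to move) or L (a loss). A position with no legal move is L; any other position is W exactly when some move reaches an L, and L when every move reaches a W.
n=0: no move → L
n=1: no move → L
n=2: no move → L
n=3: no move → L
n=4: →0(L), so W
n=5: →1(L), so W
n=6: →2(L), so W
n=7: →3(L), so W
n=8: →3(L), so W
n=9: →3(L), so W
n=10: →2(L), so W
n=11: →3(L), so W
n=12: →8(W), 7(W), 6(W), 4(W) — all W, so L
n=13: →9(W), 8(W), 7(W), 5(W) — all W, so L
n=14: →10(W), 9(W), 8(W), 6(W) — all W, so L
n=15: →11(W), 10(W), 9(W), 7(W) — all W, so L
n=16: →12(L), so W
n=17: →13(L), so W
n=18: →14(L), so W
n=19: →15(L), so W
n=20: →15(L), so W
n=21: →15(L), so W
n=22: →14(L), so W
n=23: →15(L), so W
n=24: →20(W), 19(W), 18(W), 16(W) — all W, so L
n=25: →21(W), 20(W), 19(W), 17(W) — all W, so L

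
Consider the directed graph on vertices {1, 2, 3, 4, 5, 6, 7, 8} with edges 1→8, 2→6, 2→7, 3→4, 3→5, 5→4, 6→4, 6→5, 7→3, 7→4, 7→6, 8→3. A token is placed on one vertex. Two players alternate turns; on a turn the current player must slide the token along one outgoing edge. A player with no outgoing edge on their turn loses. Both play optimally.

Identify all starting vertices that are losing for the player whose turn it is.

Build the W/L table. Terminal = L. A non-terminal position is W if it has a move to some L; otherwise it is L.
Every edge goes from a vertex to one that appears earlier in the order 4, 5, 3, 6, 7, 8, 1, 2, so processing vertices in that order labels each vertex after all of its successors.
4: no outgoing edge → L
5: can move to 4, which is L ⇒ W
3: can move to 4, which is L ⇒ W
6: can move to 4, which is L ⇒ W
7: can move to 4, which is L ⇒ W
8: the only move is to 3(W), a W ⇒ L
1: can move to 8, which is L ⇒ W
2: moves to 7(W), 6(W); every one is W ⇒ L
Reading off the rows marked L gives the requested list; there are 3 such vertices.

2, 4, 8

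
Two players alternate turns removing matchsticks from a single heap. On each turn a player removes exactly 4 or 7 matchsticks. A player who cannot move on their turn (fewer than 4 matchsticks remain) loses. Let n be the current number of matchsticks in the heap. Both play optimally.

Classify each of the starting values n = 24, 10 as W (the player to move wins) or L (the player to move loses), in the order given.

Positions with no move are L. A position that does have a move is losing for the player to move precisely when every available move leads to a winning position for the opponent. Fill in the labels:
n=0: no move → L
n=1: no move → L
n=2: no move → L
n=3: no move → L
n=4: reaches L-position 0 → W
n=5: reaches L-position 1 → W
n=6: reaches L-position 2 → W
n=7: reaches L-position 3 → W
n=8: reaches L-position 1 → W
n=9: reaches L-position 2 → W
n=10: reaches L-position 3 → W
n=11: only reaches 7(W), 4(W), all W → L
n=12: only reaches 8(W), 5(W), all W → L
n=13: only reaches 9(W), 6(W), all W → L
n=14: only reaches 10(W), 7(W), all W → L
n=15: reaches L-position 11 → W
n=16: reaches L-position 12 → W
n=17: reaches L-position 13 → W
n=18: reaches L-position 14 → W
n=19: reaches L-position 12 → W
n=20: reaches L-position 13 → W
n=21: reaches L-position 14 → W
n=22: only reaches 18(W), 15(W), all W → L
n=23: only reaches 19(W), 16(W), all W → L
n=24: only reaches 20(W), 17(W), all W → L

24: L, 10: W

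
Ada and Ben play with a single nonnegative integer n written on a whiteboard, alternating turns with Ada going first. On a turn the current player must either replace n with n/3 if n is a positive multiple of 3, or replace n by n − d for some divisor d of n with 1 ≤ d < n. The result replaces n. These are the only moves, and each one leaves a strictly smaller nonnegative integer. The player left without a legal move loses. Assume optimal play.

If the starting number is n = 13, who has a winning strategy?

Build the W/L table. Terminal = L. A non-terminal position is W if it has a move to some L; otherwise it is L.
n=0: no move → L
n=1: no move → L
n=2: W (go to 1, an L position)
n=3: W (go to 1, an L position)
n=4: L (options 2(W), 3(W) are all W)
n=5: W (go to 4, an L position)
n=6: W (go to 4, an L position)
n=7: L (sole option 6(W) is W)
n=8: W (go to 4, an L position)
n=9: L (options 3(W), 6(W), 8(W) are all W)
n=10: W (go to 9, an L position)
n=11: L (sole option 10(W) is W)
n=12: W (go to 4, an L position)
n=13: L (sole option 12(W) is W)
Every move from 13 reaches a W position, so the mover loses.

Ben wins.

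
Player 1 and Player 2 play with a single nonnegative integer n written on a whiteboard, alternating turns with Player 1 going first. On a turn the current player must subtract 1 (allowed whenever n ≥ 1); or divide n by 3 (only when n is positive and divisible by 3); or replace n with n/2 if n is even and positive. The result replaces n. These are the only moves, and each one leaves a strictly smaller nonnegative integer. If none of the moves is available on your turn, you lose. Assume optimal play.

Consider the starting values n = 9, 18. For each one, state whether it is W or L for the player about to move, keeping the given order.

Use the standard recursion: the mover loses at a terminal position; elsewhere, the mover wins exactly when some move hands the opponent an L position.
n=0: no move → L
n=1: reaches L-position 0 → W
n=2: only reaches 1(W), which is W → L
n=3: reaches L-position 2 → W
n=4: reaches L-position 2 → W
n=5: only reaches 4(W), which is W → L
n=6: reaches L-position 2 → W
n=7: only reaches 6(W), which is W → L
n=8: reaches L-position 7 → W
n=9: only reaches 3(W), 8(W), all W → L
n=10: reaches L-position 5 → W
n=11: only reaches 10(W), which is W → L
n=12: reaches L-position 11 → W
n=13: only reaches 12(W), which is W → L
n=14: reaches L-position 7 → W
n=15: reaches L-position 5 → W
n=16: only reaches 8(W), 15(W), all W → L
n=17: reaches L-position 16 → W
n=18: reaches L-position 9 → W

9: L, 18: W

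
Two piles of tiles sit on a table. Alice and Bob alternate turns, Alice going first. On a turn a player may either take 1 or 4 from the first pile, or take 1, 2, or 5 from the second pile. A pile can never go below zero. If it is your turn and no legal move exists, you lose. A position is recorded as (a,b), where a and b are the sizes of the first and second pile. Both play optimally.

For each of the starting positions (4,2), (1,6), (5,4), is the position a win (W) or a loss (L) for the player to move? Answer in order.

Label each position W (a win for the player to move) or L (a loss). A position with no legal move is L; any other position is W exactly when some move reaches an L, and L when every move reaches a W.
No move ever increases a pile, so every position that can arise here has a ≤ 5 and b ≤ 6; it is enough to label the cells with 0 ≤ a ≤ 5 and 0 ≤ b ≤ 6.
Every move lowers a or b (never raises either), so fill the grid row by row in increasing a, and left to right within a row: each cell's successors are then already labelled.
      b=0  b=1  b=2  b=3  b=4  b=5  b=6
a=0:    L    W    W    L    W    W    L
a=1:    W    L    W    W    L    W    W
a=2:    L    W    W    L    W    W    L
a=3:    W    L    W    W    L    W    W
a=4:    W    W    L    W    W    L    W
a=5:    L    W    W    L    W    W    L
Cells with no legal move (terminal, hence L): (0,0).
The remaining L cells, each justified by listing all of its moves:
(0,3): moves to (0,2)(W), (0,1)(W); every one is W ⇒ L
(0,6): moves to (0,5)(W), (0,4)(W), (0,1)(W); every one is W ⇒ L
(1,1): moves to (0,1)(W), (1,0)(W); every one is W ⇒ L
(1,4): moves to (0,4)(W), (1,3)(W), (1,2)(W); every one is W ⇒ L
(2,0): the only move is to (1,0)(W), a W ⇒ L
(2,3): moves to (1,3)(W), (2,2)(W), (2,1)(W); every one is W ⇒ L
(2,6): moves to (1,6)(W), (2,5)(W), (2,4)(W), (2,1)(W); every one is W ⇒ L
(3,1): moves to (2,1)(W), (3,0)(W); every one is W ⇒ L
(3,4): moves to (2,4)(W), (3,3)(W), (3,2)(W); every one is W ⇒ L
(4,2): moves to (3,2)(W), (0,2)(W), (4,1)(W), (4,0)(W); every one is W ⇒ L
(4,5): moves to (3,5)(W), (0,5)(W), (4,4)(W), (4,3)(W), (4,0)(W); every one is W ⇒ L
(5,0): moves to (4,0)(W), (1,0)(W); every one is W ⇒ L
(5,3): moves to (4,3)(W), (1,3)(W), (5,2)(W), (5,1)(W); every one is W ⇒ L
(5,6): moves to (4,6)(W), (1,6)(W), (5,5)(W), (5,4)(W), (5,1)(W); every one is W ⇒ L
Every other cell has at least one move into one of the L cells above, so it is W.
(4,2): one of the L cells justified above, so L
(1,6): the move to (0,6) reaches an L cell, so W
(5,4): the move to (1,4) reaches an L cell, so W

(4,2): L, (1,6): W, (5,4): W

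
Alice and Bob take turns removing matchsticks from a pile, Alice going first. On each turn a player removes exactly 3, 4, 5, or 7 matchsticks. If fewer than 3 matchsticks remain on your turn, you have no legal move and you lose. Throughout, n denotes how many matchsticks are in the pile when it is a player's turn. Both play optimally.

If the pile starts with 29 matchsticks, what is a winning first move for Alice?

Remove 7, leaving 22.

Label each position W (a win for the player to move) or L (a loss). A position with no legal move is L; any other position is W exactly when some move reaches an L, and L when every move reaches a W.
n=0: no move → L
n=1: no move → L
n=2: no move → L
n=3: reaches L-position 0 → W
n=4: reaches L-position 1 → W
n=5: reaches L-position 2 → W
n=6: reaches L-position 2 → W
n=7: reaches L-position 2 → W
n=8: reaches L-position 1 → W
n=9: reaches L-position 2 → W
n=10: only reaches 7(W), 6(W), 5(W), 3(W), all W → L
n=11: only reaches 8(W), 7(W), 6(W), 4(W), all W → L
n=12: only reaches 9(W), 8(W), 7(W), 5(W), all W → L
n=13: reaches L-position 10 → W
n=14: reaches L-position 11 → W
n=15: reaches L-position 12 → W
n=16: reaches L-position 12 → W
n=17: reaches L-position 12 → W
n=18: reaches L-position 11 → W
n=19: reaches L-position 12 → W
n=20: only reaches 17(W), 16(W), 15(W), 13(W), all W → L
n=21: only reaches 18(W), 17(W), 16(W), 14(W), all W → L
n=22: only reaches 19(W), 18(W), 17(W), 15(W), all W → L
n=23: reaches L-position 20 → W
n=24: reaches L-position 21 → W
n=25: reaches L-position 22 → W
n=26: reaches L-position 22 → W
n=27: reaches L-position 22 → W
n=28: reaches L-position 21 → W
n=29: reaches L-position 22 → W
From 29, the L positions reachable in one move are: 22.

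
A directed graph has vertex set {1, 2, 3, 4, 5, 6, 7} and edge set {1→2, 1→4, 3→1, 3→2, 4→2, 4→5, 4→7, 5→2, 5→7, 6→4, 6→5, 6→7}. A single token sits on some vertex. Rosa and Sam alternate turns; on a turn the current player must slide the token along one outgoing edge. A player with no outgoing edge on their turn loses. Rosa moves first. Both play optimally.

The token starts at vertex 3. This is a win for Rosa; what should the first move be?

Compute win/loss labels from the base case upward. A position with no move is L. Any other position is W if it can reach an L in one move, else L.
Every edge goes from a vertex to one that appears earlier in the order 7, 2, 5, 4, 6, 1, 3, so processing vertices in that order labels each vertex after all of its successors.
7: no outgoing edge → L
2: no outgoing edge → L
5: W (go to 2, an L position)
4: W (go to 2, an L position)
6: W (go to 7, an L position)
1: W (go to 2, an L position)
3: W (go to 2, an L position)
From 3, the L positions reachable in one move are: 2.

Move to 2.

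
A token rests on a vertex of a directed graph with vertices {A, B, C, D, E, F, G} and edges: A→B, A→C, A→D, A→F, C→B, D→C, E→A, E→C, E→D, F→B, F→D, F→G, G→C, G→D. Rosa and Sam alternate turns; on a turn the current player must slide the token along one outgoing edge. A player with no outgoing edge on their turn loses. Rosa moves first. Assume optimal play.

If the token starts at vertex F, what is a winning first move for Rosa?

Classify positions by backward induction: terminal positions (no move available) are L. From any other position, the mover wins iff some move reaches an L.
Every edge goes from a vertex to one that appears earlier in the order B, C, D, G, F, A, E, so processing vertices in that order labels each vertex after all of its successors.
B: no outgoing edge → L
C: W (go to B, an L position)
D: L (sole option C(W) is W)
G: W (go to D, an L position)
F: W (go to D, an L position)
A: W (go to D, an L position)
E: W (go to D, an L position)
From F, the L positions reachable in one move are: D, B. Any move reaching one of these is winning.

Move to D.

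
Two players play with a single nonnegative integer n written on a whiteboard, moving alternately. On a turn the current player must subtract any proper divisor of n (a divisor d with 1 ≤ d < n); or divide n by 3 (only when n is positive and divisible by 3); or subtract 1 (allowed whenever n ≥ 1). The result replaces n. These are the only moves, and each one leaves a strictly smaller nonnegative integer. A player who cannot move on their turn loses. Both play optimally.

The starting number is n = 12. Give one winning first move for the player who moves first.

Classify positions by backward induction: terminal positions (no move available) are L. From any other position, the mover wins iff some move reaches an L.
n=0: no move → L
n=1: →0(L), so W
n=2: →1(W) only, which is W, so L
n=3: →2(L), so W
n=4: →2(L), so W
n=5: →4(W) only, which is W, so L
n=6: →2(L), so W
n=7: →6(W) only, which is W, so L
n=8: →7(L), so W
n=9: →3(W), 6(W), 8(W) — all W, so L
n=10: →5(L), so W
n=11: →10(W) only, which is W, so L
n=12: →9(L), so W
From 12, the L positions reachable in one move are: 9, 11. Any move reaching one of these is winning.

Move to 9.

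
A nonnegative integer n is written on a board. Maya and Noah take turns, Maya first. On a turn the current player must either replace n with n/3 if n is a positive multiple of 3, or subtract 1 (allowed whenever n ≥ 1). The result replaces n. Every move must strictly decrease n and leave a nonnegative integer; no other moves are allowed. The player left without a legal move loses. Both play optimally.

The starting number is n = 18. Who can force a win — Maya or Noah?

Work bottom-up. With no move the player to move loses. Otherwise the position is W if at least one move leads to an L position for the opponent, and L if every move leads to a W.
n=0: no move → L
n=1: W (go to 0, an L position)
n=2: L (sole option 1(W) is W)
n=3: W (go to 2, an L position)
n=4: L (sole option 3(W) is W)
n=5: W (go to 4, an L position)
n=6: W (go to 2, an L position)
n=7: L (sole option 6(W) is W)
n=8: W (go to 7, an L position)
n=9: L (options 3(W), 8(W) are all W)
n=10: W (go to 9, an L position)
n=11: L (sole option 10(W) is W)
n=12: W (go to 4, an L position)
n=13: L (sole option 12(W) is W)
n=14: W (go to 13, an L position)
n=15: L (options 5(W), 14(W) are all W)
n=16: W (go to 15, an L position)
n=17: L (sole option 16(W) is W)
n=18: W (go to 17, an L position)
The starting position 18 is W: Maya should move to 17, handing over an L position.

Maya wins.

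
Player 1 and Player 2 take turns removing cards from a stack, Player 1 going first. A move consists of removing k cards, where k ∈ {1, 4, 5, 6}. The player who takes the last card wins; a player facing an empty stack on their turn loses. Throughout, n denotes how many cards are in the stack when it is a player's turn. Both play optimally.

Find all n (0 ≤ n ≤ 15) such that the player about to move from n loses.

0, 2, 9, 11

Classify positions by backward induction: terminal positions (no move available) are L. From any other position, the mover wins iff some move reaches an L.
n=0: no move → L
n=1: →0(L), so W
n=2: →1(W) only, which is W, so L
n=3: →2(L), so W
n=4: →0(L), so W
n=5: →0(L), so W
n=6: →2(L), so W
n=7: →2(L), so W
n=8: →2(L), so W
n=9: →8(W), 5(W), 4(W), 3(W) — all W, so L
n=10: →9(L), so W
n=11: →10(W), 7(W), 6(W), 5(W) — all W, so L
n=12: →11(L), so W
n=13: →9(L), so W
n=14: →9(L), so W
n=15: →11(L), so W
The losing starting values of n are exactly the entries labelled L in this table (4 of them).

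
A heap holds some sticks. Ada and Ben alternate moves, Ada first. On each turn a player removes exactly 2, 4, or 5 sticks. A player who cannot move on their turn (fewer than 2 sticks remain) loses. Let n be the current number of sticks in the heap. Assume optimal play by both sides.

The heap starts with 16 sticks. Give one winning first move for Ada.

Remove 2, leaving 14.

Positions with no move are L. A position that does have a move is losing for the player to move precisely when every available move leads to a winning position for the opponent. Fill in the labels:
n=0: no move → L
n=1: no move → L
n=2: reaches L-position 0 → W
n=3: reaches L-position 1 → W
n=4: reaches L-position 0 → W
n=5: reaches L-position 1 → W
n=6: reaches L-position 1 → W
n=7: only reaches 5(W), 3(W), 2(W), all W → L
n=8: only reaches 6(W), 4(W), 3(W), all W → L
n=9: reaches L-position 7 → W
n=10: reaches L-position 8 → W
n=11: reaches L-position 7 → W
n=12: reaches L-position 8 → W
n=13: reaches L-position 8 → W
n=14: only reaches 12(W), 10(W), 9(W), all W → L
n=15: only reaches 13(W), 11(W), 10(W), all W → L
n=16: reaches L-position 14 → W
From 16, the L positions reachable in one move are: 14.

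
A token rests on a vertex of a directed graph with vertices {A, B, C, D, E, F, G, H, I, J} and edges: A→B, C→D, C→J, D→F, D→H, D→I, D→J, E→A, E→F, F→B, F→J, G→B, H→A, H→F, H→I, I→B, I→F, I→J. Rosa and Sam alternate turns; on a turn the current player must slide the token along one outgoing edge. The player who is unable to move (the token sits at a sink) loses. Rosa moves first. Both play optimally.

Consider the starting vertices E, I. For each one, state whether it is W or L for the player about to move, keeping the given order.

E: L, I: W

Classify positions by backward induction: terminal positions (no move available) are L. From any other position, the mover wins iff some move reaches an L.
Every edge goes from a vertex to one that appears earlier in the order B, J, F, I, A, H, D, E, C, G, so processing vertices in that order labels each vertex after all of its successors.
B: no outgoing edge → L
J: no outgoing edge → L
F: can move to J, which is L ⇒ W
I: can move to J, which is L ⇒ W
A: can move to B, which is L ⇒ W
H: moves to A(W), I(W), F(W); every one is W ⇒ L
D: can move to H, which is L ⇒ W
E: moves to A(W), F(W); every one is W ⇒ L
C: can move to J, which is L ⇒ W
G: can move to B, which is L ⇒ W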